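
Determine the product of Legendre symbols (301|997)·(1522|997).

By multiplicativity, (301·1522|997) = (301|997)·(1522|997).
First factor (301|997):
301 ≡ 1 (mod 4), so quadratic reciprocity gives (301|997) = (997|301). Reduce: 997 ≡ 94 (mod 301). Now have (94|301).
Factor out 2: 94 = 2·47. Since 301 ≡ 5 (mod 8), (2|301) = -1. Now have -(47|301).
301 ≡ 1 (mod 4), so quadratic reciprocity gives (47|301) = (301|47). Reduce: 301 ≡ 19 (mod 47). Now have -(19|47).
Both 19 ≡ 3 and 47 ≡ 3 (mod 4), so reciprocity gives (19|47) = -(47|19). Reduce: 47 ≡ 9 (mod 19). Now have (9|19).
9 ≡ 1 (mod 4), so quadratic reciprocity gives (9|19) = (19|9). Reduce: 19 ≡ 1 (mod 9). Now have (1|9).
(1|9) = 1. Collecting the sign factors: 1.
Second factor (1522|997):
Reduce the numerator: 1522 ≡ 525 (mod 997), so (1522|997) = (525|997).
525 ≡ 1 (mod 4), so quadratic reciprocity gives (525|997) = (997|525). Reduce: 997 ≡ 472 (mod 525). Now have (472|525).
Factor out 2: 472 = 2^3·59. Since 525 ≡ 5 (mod 8), (2|525) = -1, and (2|525)^3 = -1. Now have -(59|525).
525 ≡ 1 (mod 4), so quadratic reciprocity gives (59|525) = (525|59). Reduce: 525 ≡ 53 (mod 59). Now have -(53|59).
53 ≡ 1 (mod 4), so quadratic reciprocity gives (53|59) = (59|53). Reduce: 59 ≡ 6 (mod 53). Now have -(6|53).
Factor out 2: 6 = 2·3. Since 53 ≡ 5 (mod 8), (2|53) = -1. Now have (3|53).
53 ≡ 1 (mod 4), so quadratic reciprocity gives (3|53) = (53|3). Reduce: 53 ≡ 2 (mod 3). Now have (2|3).
Factor out 2: 2 = 2. Since 3 ≡ 3 (mod 8), (2|3) = -1. Now have -(1|3).
(1|3) = 1. Collecting the sign factors: -1.
Product: (1)·(-1) = -1.

-1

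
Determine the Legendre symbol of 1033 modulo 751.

-1

Reduce the numerator: 1033 ≡ 282 (mod 751), so (1033 / 751) = (282 / 751).
Factor out 2: 282 = 2·141. Since 751 ≡ 7 (mod 8), (2 / 751) = +1. Now have (141 / 751).
141 ≡ 1 (mod 4), so quadratic reciprocity gives (141 / 751) = (751 / 141). Reduce: 751 ≡ 46 (mod 141). Now have (46 / 141).
Factor out 2: 46 = 2·23. Since 141 ≡ 5 (mod 8), (2 / 141) = -1. Now have -(23 / 141).
141 ≡ 1 (mod 4), so quadratic reciprocity gives (23 / 141) = (141 / 23). Reduce: 141 ≡ 3 (mod 23). Now have -(3 / 23).
Both 3 ≡ 3 and 23 ≡ 3 (mod 4), so reciprocity gives (3 / 23) = -(23 / 3). Reduce: 23 ≡ 2 (mod 3). Now have (2 / 3).
Factor out 2: 2 = 2. Since 3 ≡ 3 (mod 8), (2 / 3) = -1. Now have -(1 / 3).
(1 / 3) = 1. Collecting the sign factors: -1.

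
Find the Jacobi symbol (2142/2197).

1

(2142/2197)
  = -(1071/2197)    [2197 ≡ 5 mod 8 ⇒ (2/2197) = -1]
  = -(2197/1071)    [QR: 2197 ≡ 1 mod 4, sign kept]
  = -(55/1071)    [2197 ≡ 55 mod 1071]
  = (1071/55)    [QR: both ≡ 3 mod 4, sign flips]
  = (26/55)    [1071 ≡ 26 mod 55]
  = (13/55)    [55 ≡ 7 mod 8 ⇒ (2/55) = +1]
  = (55/13)    [QR: 13 ≡ 1 mod 4, sign kept]
  = (3/13)    [55 ≡ 3 mod 13]
  = (13/3)    [QR: 13 ≡ 1 mod 4, sign kept]
  = (1/3)    [13 ≡ 1 mod 3]
  = 1    [(1/3) = 1]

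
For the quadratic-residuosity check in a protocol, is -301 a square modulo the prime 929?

(-301/929)
  = (628/929)    [-301 ≡ 628 mod 929]
  = (157/929)    [929 ≡ 1 mod 8 ⇒ (2/929)^2 = +1]
  = (929/157)    [QR: 157 ≡ 1 mod 4, sign kept]
  = (144/157)    [929 ≡ 144 mod 157]
  = (9/157)    [157 ≡ 5 mod 8 ⇒ (2/157)^4 = +1]
  = (157/9)    [QR: 9 ≡ 1 mod 4, sign kept]
  = (4/9)    [157 ≡ 4 mod 9]
  = (1/9)    [9 ≡ 1 mod 8 ⇒ (2/9)^2 = +1]
  = 1    [(1/9) = 1]
The Legendre symbol is 1, so x^2 ≡ -301 (mod 929) has solution.

yes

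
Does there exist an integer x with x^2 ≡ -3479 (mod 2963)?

(-3479|2963)
  = (2447|2963)    [-3479 ≡ 2447 mod 2963]
  = -(2963|2447)    [QR: both ≡ 3 mod 4, sign flips]
  = -(516|2447)    [2963 ≡ 516 mod 2447]
  = -(129|2447)    [2447 ≡ 7 mod 8 ⇒ (2|2447)^2 = +1]
  = -(2447|129)    [QR: 129 ≡ 1 mod 4, sign kept]
  = -(125|129)    [2447 ≡ 125 mod 129]
  = -(129|125)    [QR: 125 ≡ 1 mod 4, sign kept]
  = -(4|125)    [129 ≡ 4 mod 125]
  = -(1|125)    [125 ≡ 5 mod 8 ⇒ (2|125)^2 = +1]
  = -1    [(1|125) = 1]
The Legendre symbol is -1, so x^2 ≡ -3479 (mod 2963) has no solution.

no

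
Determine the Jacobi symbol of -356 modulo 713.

1

(-356/713)
  = (357/713)    [-356 ≡ 357 mod 713]
  = (713/357)    [QR: 357 ≡ 1 mod 4, sign kept]
  = (356/357)    [713 ≡ 356 mod 357]
  = (89/357)    [357 ≡ 5 mod 8 ⇒ (2/357)^2 = +1]
  = (357/89)    [QR: 89 ≡ 1 mod 4, sign kept]
  = (1/89)    [357 ≡ 1 mod 89]
  = 1    [(1/89) = 1]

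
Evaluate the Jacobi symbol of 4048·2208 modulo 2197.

By multiplicativity, (4048·2208 / 2197) = (4048 / 2197)·(2208 / 2197).
First factor (4048 / 2197):
Reduce the numerator: 4048 ≡ 1851 (mod 2197), so (4048 / 2197) = (1851 / 2197).
2197 ≡ 1 (mod 4), so quadratic reciprocity gives (1851 / 2197) = (2197 / 1851). Reduce: 2197 ≡ 346 (mod 1851). Now have (346 / 1851).
Factor out 2: 346 = 2·173. Since 1851 ≡ 3 (mod 8), (2 / 1851) = -1. Now have -(173 / 1851).
173 ≡ 1 (mod 4), so quadratic reciprocity gives (173 / 1851) = (1851 / 173). Reduce: 1851 ≡ 121 (mod 173). Now have -(121 / 173).
121 ≡ 1 (mod 4), so quadratic reciprocity gives (121 / 173) = (173 / 121). Reduce: 173 ≡ 52 (mod 121). Now have -(52 / 121).
Factor out 2: 52 = 2^2·13. Since 121 ≡ 1 (mod 8), (2 / 121) = +1, and (2 / 121)^2 = +1. Now have -(13 / 121).
13 ≡ 1 (mod 4), so quadratic reciprocity gives (13 / 121) = (121 / 13). Reduce: 121 ≡ 4 (mod 13). Now have -(4 / 13).
Factor out 2: 4 = 2^2. Since 13 ≡ 5 (mod 8), (2 / 13) = -1, and (2 / 13)^2 = +1. Now have -(1 / 13).
(1 / 13) = 1. Collecting the sign factors: -1.
Second factor (2208 / 2197):
Reduce the numerator: 2208 ≡ 11 (mod 2197), so (2208 / 2197) = (11 / 2197).
2197 ≡ 1 (mod 4), so quadratic reciprocity gives (11 / 2197) = (2197 / 11). Reduce: 2197 ≡ 8 (mod 11). Now have (8 / 11).
Factor out 2: 8 = 2^3. Since 11 ≡ 3 (mod 8), (2 / 11) = -1, and (2 / 11)^3 = -1. Now have -(1 / 11).
(1 / 11) = 1. Collecting the sign factors: -1.
Product: (-1)·(-1) = 1.

1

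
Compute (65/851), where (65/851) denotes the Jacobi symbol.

65 ≡ 1 (mod 4), so quadratic reciprocity gives (65/851) = (851/65). Reduce: 851 ≡ 6 (mod 65). Now have (6/65).
Factor out 2: 6 = 2·3. Since 65 ≡ 1 (mod 8), (2/65) = +1. Now have (3/65).
65 ≡ 1 (mod 4), so quadratic reciprocity gives (3/65) = (65/3). Reduce: 65 ≡ 2 (mod 3). Now have (2/3).
Factor out 2: 2 = 2. Since 3 ≡ 3 (mod 8), (2/3) = -1. Now have -(1/3).
(1/3) = 1. Collecting the sign factors: -1.

-1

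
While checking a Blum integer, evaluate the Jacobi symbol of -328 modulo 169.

Reduce the numerator: -328 ≡ 10 (mod 169), so (-328|169) = (10|169).
Factor out 2: 10 = 2·5. Since 169 ≡ 1 (mod 8), (2|169) = +1. Now have (5|169).
5 ≡ 1 (mod 4), so quadratic reciprocity gives (5|169) = (169|5). Reduce: 169 ≡ 4 (mod 5). Now have (4|5).
Factor out 2: 4 = 2^2. Since 5 ≡ 5 (mod 8), (2|5) = -1, and (2|5)^2 = +1. Now have (1|5).
(1|5) = 1. Collecting the sign factors: 1.

1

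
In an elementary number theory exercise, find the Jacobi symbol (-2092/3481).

(-2092/3481)
  = (1389/3481)    [-2092 ≡ 1389 mod 3481]
  = (3481/1389)    [QR: 1389 ≡ 1 mod 4, sign kept]
  = (703/1389)    [3481 ≡ 703 mod 1389]
  = (1389/703)    [QR: 1389 ≡ 1 mod 4, sign kept]
  = (686/703)    [1389 ≡ 686 mod 703]
  = (343/703)    [703 ≡ 7 mod 8 ⇒ (2/703) = +1]
  = -(703/343)    [QR: both ≡ 3 mod 4, sign flips]
  = -(17/343)    [703 ≡ 17 mod 343]
  = -(343/17)    [QR: 17 ≡ 1 mod 4, sign kept]
  = -(3/17)    [343 ≡ 3 mod 17]
  = -(17/3)    [QR: 17 ≡ 1 mod 4, sign kept]
  = -(2/3)    [17 ≡ 2 mod 3]
  = (1/3)    [3 ≡ 3 mod 8 ⇒ (2/3) = -1]
  = 1    [(1/3) = 1]

1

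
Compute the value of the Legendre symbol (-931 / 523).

-1

Pull out -1: (-931 / 523) = (-1 / 523)·(931 / 523). Since 523 ≡ 3 (mod 4), (-1 / 523) = -1. Now have -(931 / 523).
Reduce the numerator: 931 ≡ 408 (mod 523), so (931 / 523) = (408 / 523).
Factor out 2: 408 = 2^3·51. Since 523 ≡ 3 (mod 8), (2 / 523) = -1, and (2 / 523)^3 = -1. Now have (51 / 523).
Both 51 ≡ 3 and 523 ≡ 3 (mod 4), so reciprocity gives (51 / 523) = -(523 / 51). Reduce: 523 ≡ 13 (mod 51). Now have -(13 / 51).
13 ≡ 1 (mod 4), so quadratic reciprocity gives (13 / 51) = (51 / 13). Reduce: 51 ≡ 12 (mod 13). Now have -(12 / 13).
Factor out 2: 12 = 2^2·3. Since 13 ≡ 5 (mod 8), (2 / 13) = -1, and (2 / 13)^2 = +1. Now have -(3 / 13).
13 ≡ 1 (mod 4), so quadratic reciprocity gives (3 / 13) = (13 / 3). Reduce: 13 ≡ 1 (mod 3). Now have -(1 / 3).
(1 / 3) = 1. Collecting the sign factors: -1.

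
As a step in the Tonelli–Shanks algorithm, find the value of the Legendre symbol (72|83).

-1

(72|83)
  = -(9|83)    [83 ≡ 3 mod 8 ⇒ (2|83)^3 = -1]
  = -(83|9)    [QR: 9 ≡ 1 mod 4, sign kept]
  = -(2|9)    [83 ≡ 2 mod 9]
  = -(1|9)    [9 ≡ 1 mod 8 ⇒ (2|9) = +1]
  = -1    [(1|9) = 1]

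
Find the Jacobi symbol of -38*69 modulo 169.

By multiplicativity, (-38·69/169) = (-38/169)·(69/169).
First factor (-38/169):
Reduce the numerator: -38 ≡ 131 (mod 169), so (-38/169) = (131/169).
169 ≡ 1 (mod 4), so quadratic reciprocity gives (131/169) = (169/131). Reduce: 169 ≡ 38 (mod 131). Now have (38/131).
Factor out 2: 38 = 2·19. Since 131 ≡ 3 (mod 8), (2/131) = -1. Now have -(19/131).
Both 19 ≡ 3 and 131 ≡ 3 (mod 4), so reciprocity gives (19/131) = -(131/19). Reduce: 131 ≡ 17 (mod 19). Now have (17/19).
17 ≡ 1 (mod 4), so quadratic reciprocity gives (17/19) = (19/17). Reduce: 19 ≡ 2 (mod 17). Now have (2/17).
Factor out 2: 2 = 2. Since 17 ≡ 1 (mod 8), (2/17) = +1. Now have (1/17).
(1/17) = 1. Collecting the sign factors: 1.
Second factor (69/169):
69 ≡ 1 (mod 4), so quadratic reciprocity gives (69/169) = (169/69). Reduce: 169 ≡ 31 (mod 69). Now have (31/69).
69 ≡ 1 (mod 4), so quadratic reciprocity gives (31/69) = (69/31). Reduce: 69 ≡ 7 (mod 31). Now have (7/31).
Both 7 ≡ 3 and 31 ≡ 3 (mod 4), so reciprocity gives (7/31) = -(31/7). Reduce: 31 ≡ 3 (mod 7). Now have -(3/7).
Both 3 ≡ 3 and 7 ≡ 3 (mod 4), so reciprocity gives (3/7) = -(7/3). Reduce: 7 ≡ 1 (mod 3). Now have (1/3).
(1/3) = 1. Collecting the sign factors: 1.
Product: (1)·(1) = 1.

1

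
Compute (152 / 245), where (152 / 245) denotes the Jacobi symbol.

-1

(152 / 245)
  = -(19 / 245)    [245 ≡ 5 mod 8 ⇒ (2 / 245)^3 = -1]
  = -(245 / 19)    [QR: 245 ≡ 1 mod 4, sign kept]
  = -(17 / 19)    [245 ≡ 17 mod 19]
  = -(19 / 17)    [QR: 17 ≡ 1 mod 4, sign kept]
  = -(2 / 17)    [19 ≡ 2 mod 17]
  = -(1 / 17)    [17 ≡ 1 mod 8 ⇒ (2 / 17) = +1]
  = -1    [(1 / 17) = 1]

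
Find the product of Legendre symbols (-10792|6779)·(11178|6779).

-1

By multiplicativity, (-10792·11178|6779) = (-10792|6779)·(11178|6779).
First factor (-10792|6779):
(-10792|6779)
  = -(10792|6779)    [6779 ≡ 3 mod 4 ⇒ (-1|6779) = -1]
  = -(4013|6779)    [10792 ≡ 4013 mod 6779]
  = -(6779|4013)    [QR: 4013 ≡ 1 mod 4, sign kept]
  = -(2766|4013)    [6779 ≡ 2766 mod 4013]
  = (1383|4013)    [4013 ≡ 5 mod 8 ⇒ (2|4013) = -1]
  = (4013|1383)    [QR: 4013 ≡ 1 mod 4, sign kept]
  = (1247|1383)    [4013 ≡ 1247 mod 1383]
  = -(1383|1247)    [QR: both ≡ 3 mod 4, sign flips]
  = -(136|1247)    [1383 ≡ 136 mod 1247]
  = -(17|1247)    [1247 ≡ 7 mod 8 ⇒ (2|1247)^3 = +1]
  = -(1247|17)    [QR: 17 ≡ 1 mod 4, sign kept]
  = -(6|17)    [1247 ≡ 6 mod 17]
  = -(3|17)    [17 ≡ 1 mod 8 ⇒ (2|17) = +1]
  = -(17|3)    [QR: 17 ≡ 1 mod 4, sign kept]
  = -(2|3)    [17 ≡ 2 mod 3]
  = (1|3)    [3 ≡ 3 mod 8 ⇒ (2|3) = -1]
  = 1    [(1|3) = 1]
Second factor (11178|6779):
(11178|6779)
  = (4399|6779)    [11178 ≡ 4399 mod 6779]
  = -(6779|4399)    [QR: both ≡ 3 mod 4, sign flips]
  = -(2380|4399)    [6779 ≡ 2380 mod 4399]
  = -(595|4399)    [4399 ≡ 7 mod 8 ⇒ (2|4399)^2 = +1]
  = (4399|595)    [QR: both ≡ 3 mod 4, sign flips]
  = (234|595)    [4399 ≡ 234 mod 595]
  = -(117|595)    [595 ≡ 3 mod 8 ⇒ (2|595) = -1]
  = -(595|117)    [QR: 117 ≡ 1 mod 4, sign kept]
  = -(10|117)    [595 ≡ 10 mod 117]
  = (5|117)    [117 ≡ 5 mod 8 ⇒ (2|117) = -1]
  = (117|5)    [QR: 5 ≡ 1 mod 4, sign kept]
  = (2|5)    [117 ≡ 2 mod 5]
  = -(1|5)    [5 ≡ 5 mod 8 ⇒ (2|5) = -1]
  = -1    [(1|5) = 1]
Product: (1)·(-1) = -1.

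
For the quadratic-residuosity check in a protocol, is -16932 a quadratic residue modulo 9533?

yes

(-16932/9533)
  = (2134/9533)    [-16932 ≡ 2134 mod 9533]
  = -(1067/9533)    [9533 ≡ 5 mod 8 ⇒ (2/9533) = -1]
  = -(9533/1067)    [QR: 9533 ≡ 1 mod 4, sign kept]
  = -(997/1067)    [9533 ≡ 997 mod 1067]
  = -(1067/997)    [QR: 997 ≡ 1 mod 4, sign kept]
  = -(70/997)    [1067 ≡ 70 mod 997]
  = (35/997)    [997 ≡ 5 mod 8 ⇒ (2/997) = -1]
  = (997/35)    [QR: 997 ≡ 1 mod 4, sign kept]
  = (17/35)    [997 ≡ 17 mod 35]
  = (35/17)    [QR: 17 ≡ 1 mod 4, sign kept]
  = (1/17)    [35 ≡ 1 mod 17]
  = 1    [(1/17) = 1]
(-16932/9533) = 1, and 9533 is prime, so -16932 is a quadratic residue mod 9533.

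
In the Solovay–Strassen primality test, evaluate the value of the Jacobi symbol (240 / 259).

(240 / 259)
  = (15 / 259)    [259 ≡ 3 mod 8 ⇒ (2 / 259)^4 = +1]
  = -(259 / 15)    [QR: both ≡ 3 mod 4, sign flips]
  = -(4 / 15)    [259 ≡ 4 mod 15]
  = -(1 / 15)    [15 ≡ 7 mod 8 ⇒ (2 / 15)^2 = +1]
  = -1    [(1 / 15) = 1]

-1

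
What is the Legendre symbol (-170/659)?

1

(-170/659)
  = (489/659)    [-170 ≡ 489 mod 659]
  = (659/489)    [QR: 489 ≡ 1 mod 4, sign kept]
  = (170/489)    [659 ≡ 170 mod 489]
  = (85/489)    [489 ≡ 1 mod 8 ⇒ (2/489) = +1]
  = (489/85)    [QR: 85 ≡ 1 mod 4, sign kept]
  = (64/85)    [489 ≡ 64 mod 85]
  = (1/85)    [85 ≡ 5 mod 8 ⇒ (2/85)^6 = +1]
  = 1    [(1/85) = 1]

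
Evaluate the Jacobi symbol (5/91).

1

(5/91)
  = (91/5)    [QR: 5 ≡ 1 mod 4, sign kept]
  = (1/5)    [91 ≡ 1 mod 5]
  = 1    [(1/5) = 1]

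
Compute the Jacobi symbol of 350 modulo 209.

-1

(350 / 209)
  = (141 / 209)    [350 ≡ 141 mod 209]
  = (209 / 141)    [QR: 141 ≡ 1 mod 4, sign kept]
  = (68 / 141)    [209 ≡ 68 mod 141]
  = (17 / 141)    [141 ≡ 5 mod 8 ⇒ (2 / 141)^2 = +1]
  = (141 / 17)    [QR: 17 ≡ 1 mod 4, sign kept]
  = (5 / 17)    [141 ≡ 5 mod 17]
  = (17 / 5)    [QR: 5 ≡ 1 mod 4, sign kept]
  = (2 / 5)    [17 ≡ 2 mod 5]
  = -(1 / 5)    [5 ≡ 5 mod 8 ⇒ (2 / 5) = -1]
  = -1    [(1 / 5) = 1]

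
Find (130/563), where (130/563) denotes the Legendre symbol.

(130/563)
  = -(65/563)    [563 ≡ 3 mod 8 ⇒ (2/563) = -1]
  = -(563/65)    [QR: 65 ≡ 1 mod 4, sign kept]
  = -(43/65)    [563 ≡ 43 mod 65]
  = -(65/43)    [QR: 65 ≡ 1 mod 4, sign kept]
  = -(22/43)    [65 ≡ 22 mod 43]
  = (11/43)    [43 ≡ 3 mod 8 ⇒ (2/43) = -1]
  = -(43/11)    [QR: both ≡ 3 mod 4, sign flips]
  = -(10/11)    [43 ≡ 10 mod 11]
  = (5/11)    [11 ≡ 3 mod 8 ⇒ (2/11) = -1]
  = (11/5)    [QR: 5 ≡ 1 mod 4, sign kept]
  = (1/5)    [11 ≡ 1 mod 5]
  = 1    [(1/5) = 1]

1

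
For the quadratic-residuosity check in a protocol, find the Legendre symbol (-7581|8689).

Reduce the numerator: -7581 ≡ 1108 (mod 8689), so (-7581|8689) = (1108|8689).
Factor out 2: 1108 = 2^2·277. Since 8689 ≡ 1 (mod 8), (2|8689) = +1, and (2|8689)^2 = +1. Now have (277|8689).
277 ≡ 1 (mod 4), so quadratic reciprocity gives (277|8689) = (8689|277). Reduce: 8689 ≡ 102 (mod 277). Now have (102|277).
Factor out 2: 102 = 2·51. Since 277 ≡ 5 (mod 8), (2|277) = -1. Now have -(51|277).
277 ≡ 1 (mod 4), so quadratic reciprocity gives (51|277) = (277|51). Reduce: 277 ≡ 22 (mod 51). Now have -(22|51).
Factor out 2: 22 = 2·11. Since 51 ≡ 3 (mod 8), (2|51) = -1. Now have (11|51).
Both 11 ≡ 3 and 51 ≡ 3 (mod 4), so reciprocity gives (11|51) = -(51|11). Reduce: 51 ≡ 7 (mod 11). Now have -(7|11).
Both 7 ≡ 3 and 11 ≡ 3 (mod 4), so reciprocity gives (7|11) = -(11|7). Reduce: 11 ≡ 4 (mod 7). Now have (4|7).
Factor out 2: 4 = 2^2. Since 7 ≡ 7 (mod 8), (2|7) = +1, and (2|7)^2 = +1. Now have (1|7).
(1|7) = 1. Collecting the sign factors: 1.

1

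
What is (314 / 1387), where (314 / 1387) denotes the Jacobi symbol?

1

Factor out 2: 314 = 2·157. Since 1387 ≡ 3 (mod 8), (2 / 1387) = -1. Now have -(157 / 1387).
157 ≡ 1 (mod 4), so quadratic reciprocity gives (157 / 1387) = (1387 / 157). Reduce: 1387 ≡ 131 (mod 157). Now have -(131 / 157).
157 ≡ 1 (mod 4), so quadratic reciprocity gives (131 / 157) = (157 / 131). Reduce: 157 ≡ 26 (mod 131). Now have -(26 / 131).
Factor out 2: 26 = 2·13. Since 131 ≡ 3 (mod 8), (2 / 131) = -1. Now have (13 / 131).
13 ≡ 1 (mod 4), so quadratic reciprocity gives (13 / 131) = (131 / 13). Reduce: 131 ≡ 1 (mod 13). Now have (1 / 13).
(1 / 13) = 1. Collecting the sign factors: 1.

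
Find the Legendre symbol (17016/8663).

-1

(17016/8663)
  = (8353/8663)    [17016 ≡ 8353 mod 8663]
  = (8663/8353)    [QR: 8353 ≡ 1 mod 4, sign kept]
  = (310/8353)    [8663 ≡ 310 mod 8353]
  = (155/8353)    [8353 ≡ 1 mod 8 ⇒ (2/8353) = +1]
  = (8353/155)    [QR: 8353 ≡ 1 mod 4, sign kept]
  = (138/155)    [8353 ≡ 138 mod 155]
  = -(69/155)    [155 ≡ 3 mod 8 ⇒ (2/155) = -1]
  = -(155/69)    [QR: 69 ≡ 1 mod 4, sign kept]
  = -(17/69)    [155 ≡ 17 mod 69]
  = -(69/17)    [QR: 17 ≡ 1 mod 4, sign kept]
  = -(1/17)    [69 ≡ 1 mod 17]
  = -1    [(1/17) = 1]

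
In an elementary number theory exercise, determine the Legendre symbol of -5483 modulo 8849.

1

Pull out -1: (-5483 / 8849) = (-1 / 8849)·(5483 / 8849). Since 8849 ≡ 1 (mod 4), (-1 / 8849) = +1. Now have (5483 / 8849).
8849 ≡ 1 (mod 4), so quadratic reciprocity gives (5483 / 8849) = (8849 / 5483). Reduce: 8849 ≡ 3366 (mod 5483). Now have (3366 / 5483).
Factor out 2: 3366 = 2·1683. Since 5483 ≡ 3 (mod 8), (2 / 5483) = -1. Now have -(1683 / 5483).
Both 1683 ≡ 3 and 5483 ≡ 3 (mod 4), so reciprocity gives (1683 / 5483) = -(5483 / 1683). Reduce: 5483 ≡ 434 (mod 1683). Now have (434 / 1683).
Factor out 2: 434 = 2·217. Since 1683 ≡ 3 (mod 8), (2 / 1683) = -1. Now have -(217 / 1683).
217 ≡ 1 (mod 4), so quadratic reciprocity gives (217 / 1683) = (1683 / 217). Reduce: 1683 ≡ 164 (mod 217). Now have -(164 / 217).
Factor out 2: 164 = 2^2·41. Since 217 ≡ 1 (mod 8), (2 / 217) = +1, and (2 / 217)^2 = +1. Now have -(41 / 217).
41 ≡ 1 (mod 4), so quadratic reciprocity gives (41 / 217) = (217 / 41). Reduce: 217 ≡ 12 (mod 41). Now have -(12 / 41).
Factor out 2: 12 = 2^2·3. Since 41 ≡ 1 (mod 8), (2 / 41) = +1, and (2 / 41)^2 = +1. Now have -(3 / 41).
41 ≡ 1 (mod 4), so quadratic reciprocity gives (3 / 41) = (41 / 3). Reduce: 41 ≡ 2 (mod 3). Now have -(2 / 3).
Factor out 2: 2 = 2. Since 3 ≡ 3 (mod 8), (2 / 3) = -1. Now have (1 / 3).
(1 / 3) = 1. Collecting the sign factors: 1.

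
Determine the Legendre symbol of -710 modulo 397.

-1

(-710/397)
  = (84/397)    [-710 ≡ 84 mod 397]
  = (21/397)    [397 ≡ 5 mod 8 ⇒ (2/397)^2 = +1]
  = (397/21)    [QR: 21 ≡ 1 mod 4, sign kept]
  = (19/21)    [397 ≡ 19 mod 21]
  = (21/19)    [QR: 21 ≡ 1 mod 4, sign kept]
  = (2/19)    [21 ≡ 2 mod 19]
  = -(1/19)    [19 ≡ 3 mod 8 ⇒ (2/19) = -1]
  = -1    [(1/19) = 1]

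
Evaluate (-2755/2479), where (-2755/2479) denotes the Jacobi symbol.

Reduce the numerator: -2755 ≡ 2203 (mod 2479), so (-2755/2479) = (2203/2479).
Both 2203 ≡ 3 and 2479 ≡ 3 (mod 4), so reciprocity gives (2203/2479) = -(2479/2203). Reduce: 2479 ≡ 276 (mod 2203). Now have -(276/2203).
Factor out 2: 276 = 2^2·69. Since 2203 ≡ 3 (mod 8), (2/2203) = -1, and (2/2203)^2 = +1. Now have -(69/2203).
69 ≡ 1 (mod 4), so quadratic reciprocity gives (69/2203) = (2203/69). Reduce: 2203 ≡ 64 (mod 69). Now have -(64/69).
Factor out 2: 64 = 2^6. Since 69 ≡ 5 (mod 8), (2/69) = -1, and (2/69)^6 = +1. Now have -(1/69).
(1/69) = 1. Collecting the sign factors: -1.

-1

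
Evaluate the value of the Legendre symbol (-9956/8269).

1

(-9956/8269)
  = (6582/8269)    [-9956 ≡ 6582 mod 8269]
  = -(3291/8269)    [8269 ≡ 5 mod 8 ⇒ (2/8269) = -1]
  = -(8269/3291)    [QR: 8269 ≡ 1 mod 4, sign kept]
  = -(1687/3291)    [8269 ≡ 1687 mod 3291]
  = (3291/1687)    [QR: both ≡ 3 mod 4, sign flips]
  = (1604/1687)    [3291 ≡ 1604 mod 1687]
  = (401/1687)    [1687 ≡ 7 mod 8 ⇒ (2/1687)^2 = +1]
  = (1687/401)    [QR: 401 ≡ 1 mod 4, sign kept]
  = (83/401)    [1687 ≡ 83 mod 401]
  = (401/83)    [QR: 401 ≡ 1 mod 4, sign kept]
  = (69/83)    [401 ≡ 69 mod 83]
  = (83/69)    [QR: 69 ≡ 1 mod 4, sign kept]
  = (14/69)    [83 ≡ 14 mod 69]
  = -(7/69)    [69 ≡ 5 mod 8 ⇒ (2/69) = -1]
  = -(69/7)    [QR: 69 ≡ 1 mod 4, sign kept]
  = -(6/7)    [69 ≡ 6 mod 7]
  = -(3/7)    [7 ≡ 7 mod 8 ⇒ (2/7) = +1]
  = (7/3)    [QR: both ≡ 3 mod 4, sign flips]
  = (1/3)    [7 ≡ 1 mod 3]
  = 1    [(1/3) = 1]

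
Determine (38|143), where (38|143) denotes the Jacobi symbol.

(38|143)
  = (19|143)    [143 ≡ 7 mod 8 ⇒ (2|143) = +1]
  = -(143|19)    [QR: both ≡ 3 mod 4, sign flips]
  = -(10|19)    [143 ≡ 10 mod 19]
  = (5|19)    [19 ≡ 3 mod 8 ⇒ (2|19) = -1]
  = (19|5)    [QR: 5 ≡ 1 mod 4, sign kept]
  = (4|5)    [19 ≡ 4 mod 5]
  = (1|5)    [5 ≡ 5 mod 8 ⇒ (2|5)^2 = +1]
  = 1    [(1|5) = 1]

1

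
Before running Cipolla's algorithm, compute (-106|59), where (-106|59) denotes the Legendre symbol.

1

(-106|59)
  = -(106|59)    [59 ≡ 3 mod 4 ⇒ (-1|59) = -1]
  = -(47|59)    [106 ≡ 47 mod 59]
  = (59|47)    [QR: both ≡ 3 mod 4, sign flips]
  = (12|47)    [59 ≡ 12 mod 47]
  = (3|47)    [47 ≡ 7 mod 8 ⇒ (2|47)^2 = +1]
  = -(47|3)    [QR: both ≡ 3 mod 4, sign flips]
  = -(2|3)    [47 ≡ 2 mod 3]
  = (1|3)    [3 ≡ 3 mod 8 ⇒ (2|3) = -1]
  = 1    [(1|3) = 1]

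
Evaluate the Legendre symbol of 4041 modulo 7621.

-1

4041 ≡ 1 (mod 4), so quadratic reciprocity gives (4041/7621) = (7621/4041). Reduce: 7621 ≡ 3580 (mod 4041). Now have (3580/4041).
Factor out 2: 3580 = 2^2·895. Since 4041 ≡ 1 (mod 8), (2/4041) = +1, and (2/4041)^2 = +1. Now have (895/4041).
4041 ≡ 1 (mod 4), so quadratic reciprocity gives (895/4041) = (4041/895). Reduce: 4041 ≡ 461 (mod 895). Now have (461/895).
461 ≡ 1 (mod 4), so quadratic reciprocity gives (461/895) = (895/461). Reduce: 895 ≡ 434 (mod 461). Now have (434/461).
Factor out 2: 434 = 2·217. Since 461 ≡ 5 (mod 8), (2/461) = -1. Now have -(217/461).
217 ≡ 1 (mod 4), so quadratic reciprocity gives (217/461) = (461/217). Reduce: 461 ≡ 27 (mod 217). Now have -(27/217).
217 ≡ 1 (mod 4), so quadratic reciprocity gives (27/217) = (217/27). Reduce: 217 ≡ 1 (mod 27). Now have -(1/27).
(1/27) = 1. Collecting the sign factors: -1.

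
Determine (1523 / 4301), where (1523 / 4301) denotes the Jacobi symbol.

1

(1523 / 4301)
  = (4301 / 1523)    [QR: 4301 ≡ 1 mod 4, sign kept]
  = (1255 / 1523)    [4301 ≡ 1255 mod 1523]
  = -(1523 / 1255)    [QR: both ≡ 3 mod 4, sign flips]
  = -(268 / 1255)    [1523 ≡ 268 mod 1255]
  = -(67 / 1255)    [1255 ≡ 7 mod 8 ⇒ (2 / 1255)^2 = +1]
  = (1255 / 67)    [QR: both ≡ 3 mod 4, sign flips]
  = (49 / 67)    [1255 ≡ 49 mod 67]
  = (67 / 49)    [QR: 49 ≡ 1 mod 4, sign kept]
  = (18 / 49)    [67 ≡ 18 mod 49]
  = (9 / 49)    [49 ≡ 1 mod 8 ⇒ (2 / 49) = +1]
  = (49 / 9)    [QR: 9 ≡ 1 mod 4, sign kept]
  = (4 / 9)    [49 ≡ 4 mod 9]
  = (1 / 9)    [9 ≡ 1 mod 8 ⇒ (2 / 9)^2 = +1]
  = 1    [(1 / 9) = 1]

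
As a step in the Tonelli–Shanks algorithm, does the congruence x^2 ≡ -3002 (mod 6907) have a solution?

(-3002/6907)
  = (3905/6907)    [-3002 ≡ 3905 mod 6907]
  = (6907/3905)    [QR: 3905 ≡ 1 mod 4, sign kept]
  = (3002/3905)    [6907 ≡ 3002 mod 3905]
  = (1501/3905)    [3905 ≡ 1 mod 8 ⇒ (2/3905) = +1]
  = (3905/1501)    [QR: 1501 ≡ 1 mod 4, sign kept]
  = (903/1501)    [3905 ≡ 903 mod 1501]
  = (1501/903)    [QR: 1501 ≡ 1 mod 4, sign kept]
  = (598/903)    [1501 ≡ 598 mod 903]
  = (299/903)    [903 ≡ 7 mod 8 ⇒ (2/903) = +1]
  = -(903/299)    [QR: both ≡ 3 mod 4, sign flips]
  = -(6/299)    [903 ≡ 6 mod 299]
  = (3/299)    [299 ≡ 3 mod 8 ⇒ (2/299) = -1]
  = -(299/3)    [QR: both ≡ 3 mod 4, sign flips]
  = -(2/3)    [299 ≡ 2 mod 3]
  = (1/3)    [3 ≡ 3 mod 8 ⇒ (2/3) = -1]
  = 1    [(1/3) = 1]
The Legendre symbol is 1, so x^2 ≡ -3002 (mod 6907) has solution.

yes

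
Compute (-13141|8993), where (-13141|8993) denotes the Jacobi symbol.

(-13141|8993)
  = (4845|8993)    [-13141 ≡ 4845 mod 8993]
  = (8993|4845)    [QR: 4845 ≡ 1 mod 4, sign kept]
  = (4148|4845)    [8993 ≡ 4148 mod 4845]
  = (1037|4845)    [4845 ≡ 5 mod 8 ⇒ (2|4845)^2 = +1]
  = (4845|1037)    [QR: 1037 ≡ 1 mod 4, sign kept]
  = (697|1037)    [4845 ≡ 697 mod 1037]
  = (1037|697)    [QR: 697 ≡ 1 mod 4, sign kept]
  = (340|697)    [1037 ≡ 340 mod 697]
  = (85|697)    [697 ≡ 1 mod 8 ⇒ (2|697)^2 = +1]
  = (697|85)    [QR: 85 ≡ 1 mod 4, sign kept]
  = (17|85)    [697 ≡ 17 mod 85]
  = (85|17)    [QR: 17 ≡ 1 mod 4, sign kept]
  = (0|17)    [85 ≡ 0 mod 17]
  = 0    [numerator 0, gcd > 1]

0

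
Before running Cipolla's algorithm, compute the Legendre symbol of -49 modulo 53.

1

(-49 / 53)
  = (49 / 53)    [53 ≡ 1 mod 4 ⇒ (-1 / 53) = +1]
  = (53 / 49)    [QR: 49 ≡ 1 mod 4, sign kept]
  = (4 / 49)    [53 ≡ 4 mod 49]
  = (1 / 49)    [49 ≡ 1 mod 8 ⇒ (2 / 49)^2 = +1]
  = 1    [(1 / 49) = 1]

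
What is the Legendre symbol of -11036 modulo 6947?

Pull out -1: (-11036/6947) = (-1/6947)·(11036/6947). Since 6947 ≡ 3 (mod 4), (-1/6947) = -1. Now have -(11036/6947).
Reduce the numerator: 11036 ≡ 4089 (mod 6947), so (11036/6947) = (4089/6947).
4089 ≡ 1 (mod 4), so quadratic reciprocity gives (4089/6947) = (6947/4089). Reduce: 6947 ≡ 2858 (mod 4089). Now have -(2858/4089).
Factor out 2: 2858 = 2·1429. Since 4089 ≡ 1 (mod 8), (2/4089) = +1. Now have -(1429/4089).
1429 ≡ 1 (mod 4), so quadratic reciprocity gives (1429/4089) = (4089/1429). Reduce: 4089 ≡ 1231 (mod 1429). Now have -(1231/1429).
1429 ≡ 1 (mod 4), so quadratic reciprocity gives (1231/1429) = (1429/1231). Reduce: 1429 ≡ 198 (mod 1231). Now have -(198/1231).
Factor out 2: 198 = 2·99. Since 1231 ≡ 7 (mod 8), (2/1231) = +1. Now have -(99/1231).
Both 99 ≡ 3 and 1231 ≡ 3 (mod 4), so reciprocity gives (99/1231) = -(1231/99). Reduce: 1231 ≡ 43 (mod 99). Now have (43/99).
Both 43 ≡ 3 and 99 ≡ 3 (mod 4), so reciprocity gives (43/99) = -(99/43). Reduce: 99 ≡ 13 (mod 43). Now have -(13/43).
13 ≡ 1 (mod 4), so quadratic reciprocity gives (13/43) = (43/13). Reduce: 43 ≡ 4 (mod 13). Now have -(4/13).
Factor out 2: 4 = 2^2. Since 13 ≡ 5 (mod 8), (2/13) = -1, and (2/13)^2 = +1. Now have -(1/13).
(1/13) = 1. Collecting the sign factors: -1.

-1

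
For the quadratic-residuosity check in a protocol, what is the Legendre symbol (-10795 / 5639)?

(-10795 / 5639)
  = -(10795 / 5639)    [5639 ≡ 3 mod 4 ⇒ (-1 / 5639) = -1]
  = -(5156 / 5639)    [10795 ≡ 5156 mod 5639]
  = -(1289 / 5639)    [5639 ≡ 7 mod 8 ⇒ (2 / 5639)^2 = +1]
  = -(5639 / 1289)    [QR: 1289 ≡ 1 mod 4, sign kept]
  = -(483 / 1289)    [5639 ≡ 483 mod 1289]
  = -(1289 / 483)    [QR: 1289 ≡ 1 mod 4, sign kept]
  = -(323 / 483)    [1289 ≡ 323 mod 483]
  = (483 / 323)    [QR: both ≡ 3 mod 4, sign flips]
  = (160 / 323)    [483 ≡ 160 mod 323]
  = -(5 / 323)    [323 ≡ 3 mod 8 ⇒ (2 / 323)^5 = -1]
  = -(323 / 5)    [QR: 5 ≡ 1 mod 4, sign kept]
  = -(3 / 5)    [323 ≡ 3 mod 5]
  = -(5 / 3)    [QR: 5 ≡ 1 mod 4, sign kept]
  = -(2 / 3)    [5 ≡ 2 mod 3]
  = (1 / 3)    [3 ≡ 3 mod 8 ⇒ (2 / 3) = -1]
  = 1    [(1 / 3) = 1]

1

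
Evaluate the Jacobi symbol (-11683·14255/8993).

1

By multiplicativity, (-11683·14255/8993) = (-11683/8993)·(14255/8993).
First factor (-11683/8993):
Pull out -1: (-11683/8993) = (-1/8993)·(11683/8993). Since 8993 ≡ 1 (mod 4), (-1/8993) = +1. Now have (11683/8993).
Reduce the numerator: 11683 ≡ 2690 (mod 8993), so (11683/8993) = (2690/8993).
Factor out 2: 2690 = 2·1345. Since 8993 ≡ 1 (mod 8), (2/8993) = +1. Now have (1345/8993).
1345 ≡ 1 (mod 4), so quadratic reciprocity gives (1345/8993) = (8993/1345). Reduce: 8993 ≡ 923 (mod 1345). Now have (923/1345).
1345 ≡ 1 (mod 4), so quadratic reciprocity gives (923/1345) = (1345/923). Reduce: 1345 ≡ 422 (mod 923). Now have (422/923).
Factor out 2: 422 = 2·211. Since 923 ≡ 3 (mod 8), (2/923) = -1. Now have -(211/923).
Both 211 ≡ 3 and 923 ≡ 3 (mod 4), so reciprocity gives (211/923) = -(923/211). Reduce: 923 ≡ 79 (mod 211). Now have (79/211).
Both 79 ≡ 3 and 211 ≡ 3 (mod 4), so reciprocity gives (79/211) = -(211/79). Reduce: 211 ≡ 53 (mod 79). Now have -(53/79).
53 ≡ 1 (mod 4), so quadratic reciprocity gives (53/79) = (79/53). Reduce: 79 ≡ 26 (mod 53). Now have -(26/53).
Factor out 2: 26 = 2·13. Since 53 ≡ 5 (mod 8), (2/53) = -1. Now have (13/53).
13 ≡ 1 (mod 4), so quadratic reciprocity gives (13/53) = (53/13). Reduce: 53 ≡ 1 (mod 13). Now have (1/13).
(1/13) = 1. Collecting the sign factors: 1.
Second factor (14255/8993):
Reduce the numerator: 14255 ≡ 5262 (mod 8993), so (14255/8993) = (5262/8993).
Factor out 2: 5262 = 2·2631. Since 8993 ≡ 1 (mod 8), (2/8993) = +1. Now have (2631/8993).
8993 ≡ 1 (mod 4), so quadratic reciprocity gives (2631/8993) = (8993/2631). Reduce: 8993 ≡ 1100 (mod 2631). Now have (1100/2631).
Factor out 2: 1100 = 2^2·275. Since 2631 ≡ 7 (mod 8), (2/2631) = +1, and (2/2631)^2 = +1. Now have (275/2631).
Both 275 ≡ 3 and 2631 ≡ 3 (mod 4), so reciprocity gives (275/2631) = -(2631/275). Reduce: 2631 ≡ 156 (mod 275). Now have -(156/275).
Factor out 2: 156 = 2^2·39. Since 275 ≡ 3 (mod 8), (2/275) = -1, and (2/275)^2 = +1. Now have -(39/275).
Both 39 ≡ 3 and 275 ≡ 3 (mod 4), so reciprocity gives (39/275) = -(275/39). Reduce: 275 ≡ 2 (mod 39). Now have (2/39).
Factor out 2: 2 = 2. Since 39 ≡ 7 (mod 8), (2/39) = +1. Now have (1/39).
(1/39) = 1. Collecting the sign factors: 1.
Product: (1)·(1) = 1.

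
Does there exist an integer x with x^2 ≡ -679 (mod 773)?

(-679|773)
  = (94|773)    [-679 ≡ 94 mod 773]
  = -(47|773)    [773 ≡ 5 mod 8 ⇒ (2|773) = -1]
  = -(773|47)    [QR: 773 ≡ 1 mod 4, sign kept]
  = -(21|47)    [773 ≡ 21 mod 47]
  = -(47|21)    [QR: 21 ≡ 1 mod 4, sign kept]
  = -(5|21)    [47 ≡ 5 mod 21]
  = -(21|5)    [QR: 5 ≡ 1 mod 4, sign kept]
  = -(1|5)    [21 ≡ 1 mod 5]
  = -1    [(1|5) = 1]
The Legendre symbol is -1, so x^2 ≡ -679 (mod 773) has no solution.

no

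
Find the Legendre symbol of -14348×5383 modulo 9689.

By multiplicativity, (-14348·5383/9689) = (-14348/9689)·(5383/9689).
First factor (-14348/9689):
Reduce the numerator: -14348 ≡ 5030 (mod 9689), so (-14348/9689) = (5030/9689).
Factor out 2: 5030 = 2·2515. Since 9689 ≡ 1 (mod 8), (2/9689) = +1. Now have (2515/9689).
9689 ≡ 1 (mod 4), so quadratic reciprocity gives (2515/9689) = (9689/2515). Reduce: 9689 ≡ 2144 (mod 2515). Now have (2144/2515).
Factor out 2: 2144 = 2^5·67. Since 2515 ≡ 3 (mod 8), (2/2515) = -1, and (2/2515)^5 = -1. Now have -(67/2515).
Both 67 ≡ 3 and 2515 ≡ 3 (mod 4), so reciprocity gives (67/2515) = -(2515/67). Reduce: 2515 ≡ 36 (mod 67). Now have (36/67).
Factor out 2: 36 = 2^2·9. Since 67 ≡ 3 (mod 8), (2/67) = -1, and (2/67)^2 = +1. Now have (9/67).
9 ≡ 1 (mod 4), so quadratic reciprocity gives (9/67) = (67/9). Reduce: 67 ≡ 4 (mod 9). Now have (4/9).
Factor out 2: 4 = 2^2. Since 9 ≡ 1 (mod 8), (2/9) = +1, and (2/9)^2 = +1. Now have (1/9).
(1/9) = 1. Collecting the sign factors: 1.
Second factor (5383/9689):
9689 ≡ 1 (mod 4), so quadratic reciprocity gives (5383/9689) = (9689/5383). Reduce: 9689 ≡ 4306 (mod 5383). Now have (4306/5383).
Factor out 2: 4306 = 2·2153. Since 5383 ≡ 7 (mod 8), (2/5383) = +1. Now have (2153/5383).
2153 ≡ 1 (mod 4), so quadratic reciprocity gives (2153/5383) = (5383/2153). Reduce: 5383 ≡ 1077 (mod 2153). Now have (1077/2153).
1077 ≡ 1 (mod 4), so quadratic reciprocity gives (1077/2153) = (2153/1077). Reduce: 2153 ≡ 1076 (mod 1077). Now have (1076/1077).
Factor out 2: 1076 = 2^2·269. Since 1077 ≡ 5 (mod 8), (2/1077) = -1, and (2/1077)^2 = +1. Now have (269/1077).
269 ≡ 1 (mod 4), so quadratic reciprocity gives (269/1077) = (1077/269). Reduce: 1077 ≡ 1 (mod 269). Now have (1/269).
(1/269) = 1. Collecting the sign factors: 1.
Product: (1)·(1) = 1.

1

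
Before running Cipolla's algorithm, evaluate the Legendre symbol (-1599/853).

-1

Reduce the numerator: -1599 ≡ 107 (mod 853), so (-1599/853) = (107/853).
853 ≡ 1 (mod 4), so quadratic reciprocity gives (107/853) = (853/107). Reduce: 853 ≡ 104 (mod 107). Now have (104/107).
Factor out 2: 104 = 2^3·13. Since 107 ≡ 3 (mod 8), (2/107) = -1, and (2/107)^3 = -1. Now have -(13/107).
13 ≡ 1 (mod 4), so quadratic reciprocity gives (13/107) = (107/13). Reduce: 107 ≡ 3 (mod 13). Now have -(3/13).
13 ≡ 1 (mod 4), so quadratic reciprocity gives (3/13) = (13/3). Reduce: 13 ≡ 1 (mod 3). Now have -(1/3).
(1/3) = 1. Collecting the sign factors: -1.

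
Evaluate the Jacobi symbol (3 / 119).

1

(3 / 119)
  = -(119 / 3)    [QR: both ≡ 3 mod 4, sign flips]
  = -(2 / 3)    [119 ≡ 2 mod 3]
  = (1 / 3)    [3 ≡ 3 mod 8 ⇒ (2 / 3) = -1]
  = 1    [(1 / 3) = 1]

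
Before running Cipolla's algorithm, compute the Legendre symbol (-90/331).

1

Reduce the numerator: -90 ≡ 241 (mod 331), so (-90/331) = (241/331).
241 ≡ 1 (mod 4), so quadratic reciprocity gives (241/331) = (331/241). Reduce: 331 ≡ 90 (mod 241). Now have (90/241).
Factor out 2: 90 = 2·45. Since 241 ≡ 1 (mod 8), (2/241) = +1. Now have (45/241).
45 ≡ 1 (mod 4), so quadratic reciprocity gives (45/241) = (241/45). Reduce: 241 ≡ 16 (mod 45). Now have (16/45).
Factor out 2: 16 = 2^4. Since 45 ≡ 5 (mod 8), (2/45) = -1, and (2/45)^4 = +1. Now have (1/45).
(1/45) = 1. Collecting the sign factors: 1.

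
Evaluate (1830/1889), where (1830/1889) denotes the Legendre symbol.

Factor out 2: 1830 = 2·915. Since 1889 ≡ 1 (mod 8), (2/1889) = +1. Now have (915/1889).
1889 ≡ 1 (mod 4), so quadratic reciprocity gives (915/1889) = (1889/915). Reduce: 1889 ≡ 59 (mod 915). Now have (59/915).
Both 59 ≡ 3 and 915 ≡ 3 (mod 4), so reciprocity gives (59/915) = -(915/59). Reduce: 915 ≡ 30 (mod 59). Now have -(30/59).
Factor out 2: 30 = 2·15. Since 59 ≡ 3 (mod 8), (2/59) = -1. Now have (15/59).
Both 15 ≡ 3 and 59 ≡ 3 (mod 4), so reciprocity gives (15/59) = -(59/15). Reduce: 59 ≡ 14 (mod 15). Now have -(14/15).
Factor out 2: 14 = 2·7. Since 15 ≡ 7 (mod 8), (2/15) = +1. Now have -(7/15).
Both 7 ≡ 3 and 15 ≡ 3 (mod 4), so reciprocity gives (7/15) = -(15/7). Reduce: 15 ≡ 1 (mod 7). Now have (1/7).
(1/7) = 1. Collecting the sign factors: 1.

1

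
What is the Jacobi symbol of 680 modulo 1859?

1

(680 / 1859)
  = -(85 / 1859)    [1859 ≡ 3 mod 8 ⇒ (2 / 1859)^3 = -1]
  = -(1859 / 85)    [QR: 85 ≡ 1 mod 4, sign kept]
  = -(74 / 85)    [1859 ≡ 74 mod 85]
  = (37 / 85)    [85 ≡ 5 mod 8 ⇒ (2 / 85) = -1]
  = (85 / 37)    [QR: 37 ≡ 1 mod 4, sign kept]
  = (11 / 37)    [85 ≡ 11 mod 37]
  = (37 / 11)    [QR: 37 ≡ 1 mod 4, sign kept]
  = (4 / 11)    [37 ≡ 4 mod 11]
  = (1 / 11)    [11 ≡ 3 mod 8 ⇒ (2 / 11)^2 = +1]
  = 1    [(1 / 11) = 1]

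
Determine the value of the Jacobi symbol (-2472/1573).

-1

(-2472/1573)
  = (2472/1573)    [1573 ≡ 1 mod 4 ⇒ (-1/1573) = +1]
  = (899/1573)    [2472 ≡ 899 mod 1573]
  = (1573/899)    [QR: 1573 ≡ 1 mod 4, sign kept]
  = (674/899)    [1573 ≡ 674 mod 899]
  = -(337/899)    [899 ≡ 3 mod 8 ⇒ (2/899) = -1]
  = -(899/337)    [QR: 337 ≡ 1 mod 4, sign kept]
  = -(225/337)    [899 ≡ 225 mod 337]
  = -(337/225)    [QR: 225 ≡ 1 mod 4, sign kept]
  = -(112/225)    [337 ≡ 112 mod 225]
  = -(7/225)    [225 ≡ 1 mod 8 ⇒ (2/225)^4 = +1]
  = -(225/7)    [QR: 225 ≡ 1 mod 4, sign kept]
  = -(1/7)    [225 ≡ 1 mod 7]
  = -1    [(1/7) = 1]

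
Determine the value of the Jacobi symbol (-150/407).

-1

Pull out -1: (-150/407) = (-1/407)·(150/407). Since 407 ≡ 3 (mod 4), (-1/407) = -1. Now have -(150/407).
Factor out 2: 150 = 2·75. Since 407 ≡ 7 (mod 8), (2/407) = +1. Now have -(75/407).
Both 75 ≡ 3 and 407 ≡ 3 (mod 4), so reciprocity gives (75/407) = -(407/75). Reduce: 407 ≡ 32 (mod 75). Now have (32/75).
Factor out 2: 32 = 2^5. Since 75 ≡ 3 (mod 8), (2/75) = -1, and (2/75)^5 = -1. Now have -(1/75).
(1/75) = 1. Collecting the sign factors: -1.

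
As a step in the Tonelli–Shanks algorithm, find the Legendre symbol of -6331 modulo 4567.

-1

(-6331/4567)
  = (2803/4567)    [-6331 ≡ 2803 mod 4567]
  = -(4567/2803)    [QR: both ≡ 3 mod 4, sign flips]
  = -(1764/2803)    [4567 ≡ 1764 mod 2803]
  = -(441/2803)    [2803 ≡ 3 mod 8 ⇒ (2/2803)^2 = +1]
  = -(2803/441)    [QR: 441 ≡ 1 mod 4, sign kept]
  = -(157/441)    [2803 ≡ 157 mod 441]
  = -(441/157)    [QR: 157 ≡ 1 mod 4, sign kept]
  = -(127/157)    [441 ≡ 127 mod 157]
  = -(157/127)    [QR: 157 ≡ 1 mod 4, sign kept]
  = -(30/127)    [157 ≡ 30 mod 127]
  = -(15/127)    [127 ≡ 7 mod 8 ⇒ (2/127) = +1]
  = (127/15)    [QR: both ≡ 3 mod 4, sign flips]
  = (7/15)    [127 ≡ 7 mod 15]
  = -(15/7)    [QR: both ≡ 3 mod 4, sign flips]
  = -(1/7)    [15 ≡ 1 mod 7]
  = -1    [(1/7) = 1]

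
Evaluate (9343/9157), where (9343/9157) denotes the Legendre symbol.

1

Reduce the numerator: 9343 ≡ 186 (mod 9157), so (9343/9157) = (186/9157).
Factor out 2: 186 = 2·93. Since 9157 ≡ 5 (mod 8), (2/9157) = -1. Now have -(93/9157).
93 ≡ 1 (mod 4), so quadratic reciprocity gives (93/9157) = (9157/93). Reduce: 9157 ≡ 43 (mod 93). Now have -(43/93).
93 ≡ 1 (mod 4), so quadratic reciprocity gives (43/93) = (93/43). Reduce: 93 ≡ 7 (mod 43). Now have -(7/43).
Both 7 ≡ 3 and 43 ≡ 3 (mod 4), so reciprocity gives (7/43) = -(43/7). Reduce: 43 ≡ 1 (mod 7). Now have (1/7).
(1/7) = 1. Collecting the sign factors: 1.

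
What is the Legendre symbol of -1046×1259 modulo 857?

1

By multiplicativity, (-1046·1259/857) = (-1046/857)·(1259/857).
First factor (-1046/857):
Reduce the numerator: -1046 ≡ 668 (mod 857), so (-1046/857) = (668/857).
Factor out 2: 668 = 2^2·167. Since 857 ≡ 1 (mod 8), (2/857) = +1, and (2/857)^2 = +1. Now have (167/857).
857 ≡ 1 (mod 4), so quadratic reciprocity gives (167/857) = (857/167). Reduce: 857 ≡ 22 (mod 167). Now have (22/167).
Factor out 2: 22 = 2·11. Since 167 ≡ 7 (mod 8), (2/167) = +1. Now have (11/167).
Both 11 ≡ 3 and 167 ≡ 3 (mod 4), so reciprocity gives (11/167) = -(167/11). Reduce: 167 ≡ 2 (mod 11). Now have -(2/11).
Factor out 2: 2 = 2. Since 11 ≡ 3 (mod 8), (2/11) = -1. Now have (1/11).
(1/11) = 1. Collecting the sign factors: 1.
Second factor (1259/857):
Reduce the numerator: 1259 ≡ 402 (mod 857), so (1259/857) = (402/857).
Factor out 2: 402 = 2·201. Since 857 ≡ 1 (mod 8), (2/857) = +1. Now have (201/857).
201 ≡ 1 (mod 4), so quadratic reciprocity gives (201/857) = (857/201). Reduce: 857 ≡ 53 (mod 201). Now have (53/201).
53 ≡ 1 (mod 4), so quadratic reciprocity gives (53/201) = (201/53). Reduce: 201 ≡ 42 (mod 53). Now have (42/53).
Factor out 2: 42 = 2·21. Since 53 ≡ 5 (mod 8), (2/53) = -1. Now have -(21/53).
21 ≡ 1 (mod 4), so quadratic reciprocity gives (21/53) = (53/21). Reduce: 53 ≡ 11 (mod 21). Now have -(11/21).
21 ≡ 1 (mod 4), so quadratic reciprocity gives (11/21) = (21/11). Reduce: 21 ≡ 10 (mod 11). Now have -(10/11).
Factor out 2: 10 = 2·5. Since 11 ≡ 3 (mod 8), (2/11) = -1. Now have (5/11).
5 ≡ 1 (mod 4), so quadratic reciprocity gives (5/11) = (11/5). Reduce: 11 ≡ 1 (mod 5). Now have (1/5).
(1/5) = 1. Collecting the sign factors: 1.
Product: (1)·(1) = 1.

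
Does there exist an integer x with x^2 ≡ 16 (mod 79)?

(16/79)
  = (1/79)    [79 ≡ 7 mod 8 ⇒ (2/79)^4 = +1]
  = 1    [(1/79) = 1]
The Legendre symbol is 1, so x^2 ≡ 16 (mod 79) has solution.

yes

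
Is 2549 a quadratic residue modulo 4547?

yes

(2549|4547)
  = (4547|2549)    [QR: 2549 ≡ 1 mod 4, sign kept]
  = (1998|2549)    [4547 ≡ 1998 mod 2549]
  = -(999|2549)    [2549 ≡ 5 mod 8 ⇒ (2|2549) = -1]
  = -(2549|999)    [QR: 2549 ≡ 1 mod 4, sign kept]
  = -(551|999)    [2549 ≡ 551 mod 999]
  = (999|551)    [QR: both ≡ 3 mod 4, sign flips]
  = (448|551)    [999 ≡ 448 mod 551]
  = (7|551)    [551 ≡ 7 mod 8 ⇒ (2|551)^6 = +1]
  = -(551|7)    [QR: both ≡ 3 mod 4, sign flips]
  = -(5|7)    [551 ≡ 5 mod 7]
  = -(7|5)    [QR: 5 ≡ 1 mod 4, sign kept]
  = -(2|5)    [7 ≡ 2 mod 5]
  = (1|5)    [5 ≡ 5 mod 8 ⇒ (2|5) = -1]
  = 1    [(1|5) = 1]
The Legendre symbol is 1, so x^2 ≡ 2549 (mod 4547) has solution.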